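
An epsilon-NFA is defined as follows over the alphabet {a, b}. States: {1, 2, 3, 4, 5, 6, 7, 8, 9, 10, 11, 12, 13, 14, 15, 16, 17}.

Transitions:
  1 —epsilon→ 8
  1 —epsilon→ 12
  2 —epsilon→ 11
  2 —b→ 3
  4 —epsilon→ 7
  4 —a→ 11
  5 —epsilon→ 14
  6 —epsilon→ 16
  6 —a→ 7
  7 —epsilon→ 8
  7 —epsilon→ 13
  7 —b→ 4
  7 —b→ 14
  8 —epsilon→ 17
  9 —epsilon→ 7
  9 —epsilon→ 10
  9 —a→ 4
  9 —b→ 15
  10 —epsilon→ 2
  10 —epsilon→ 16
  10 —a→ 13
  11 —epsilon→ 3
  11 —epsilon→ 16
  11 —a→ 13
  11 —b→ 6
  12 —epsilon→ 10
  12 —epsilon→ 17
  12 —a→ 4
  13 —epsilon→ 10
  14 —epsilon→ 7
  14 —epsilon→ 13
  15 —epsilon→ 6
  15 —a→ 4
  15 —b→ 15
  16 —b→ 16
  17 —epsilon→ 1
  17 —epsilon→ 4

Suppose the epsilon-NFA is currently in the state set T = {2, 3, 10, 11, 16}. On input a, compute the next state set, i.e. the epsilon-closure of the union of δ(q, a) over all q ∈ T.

{2, 3, 10, 11, 13, 16}

10 on a → {13}.
11 on a → {13}.
No a-transition from 2, 3, 16.
Union after reading a: {13}.
Now take the epsilon-closure:
From 13 via epsilon: add 10.
From 10 via epsilon: add 2, 16.
From 2 via epsilon: add 11.
From 11 via epsilon: add 3.
No new states can be added; the closed set is {2, 3, 10, 11, 13, 16}.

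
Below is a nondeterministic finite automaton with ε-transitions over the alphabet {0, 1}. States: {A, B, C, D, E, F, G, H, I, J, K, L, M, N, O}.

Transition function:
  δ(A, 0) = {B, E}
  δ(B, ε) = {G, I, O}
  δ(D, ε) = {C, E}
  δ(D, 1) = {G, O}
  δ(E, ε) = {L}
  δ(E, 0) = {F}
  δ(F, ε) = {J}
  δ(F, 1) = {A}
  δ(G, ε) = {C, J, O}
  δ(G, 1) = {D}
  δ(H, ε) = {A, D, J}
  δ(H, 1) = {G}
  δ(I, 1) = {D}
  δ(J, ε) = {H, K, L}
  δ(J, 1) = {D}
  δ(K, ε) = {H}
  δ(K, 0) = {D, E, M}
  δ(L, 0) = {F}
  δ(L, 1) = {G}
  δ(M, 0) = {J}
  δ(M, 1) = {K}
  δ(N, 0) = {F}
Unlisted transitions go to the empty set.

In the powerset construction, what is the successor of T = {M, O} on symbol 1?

{A, C, D, E, H, J, K, L}

M on 1 → {K}.
No 1-transition from O.
Union after reading 1: {K}.
Now take the ε-closure:
From K via ε: add H.
From H via ε: add A, D, J.
From D via ε: add C, E.
From J via ε: add L.
No new states can be added; the closed set is {A, C, D, E, H, J, K, L}.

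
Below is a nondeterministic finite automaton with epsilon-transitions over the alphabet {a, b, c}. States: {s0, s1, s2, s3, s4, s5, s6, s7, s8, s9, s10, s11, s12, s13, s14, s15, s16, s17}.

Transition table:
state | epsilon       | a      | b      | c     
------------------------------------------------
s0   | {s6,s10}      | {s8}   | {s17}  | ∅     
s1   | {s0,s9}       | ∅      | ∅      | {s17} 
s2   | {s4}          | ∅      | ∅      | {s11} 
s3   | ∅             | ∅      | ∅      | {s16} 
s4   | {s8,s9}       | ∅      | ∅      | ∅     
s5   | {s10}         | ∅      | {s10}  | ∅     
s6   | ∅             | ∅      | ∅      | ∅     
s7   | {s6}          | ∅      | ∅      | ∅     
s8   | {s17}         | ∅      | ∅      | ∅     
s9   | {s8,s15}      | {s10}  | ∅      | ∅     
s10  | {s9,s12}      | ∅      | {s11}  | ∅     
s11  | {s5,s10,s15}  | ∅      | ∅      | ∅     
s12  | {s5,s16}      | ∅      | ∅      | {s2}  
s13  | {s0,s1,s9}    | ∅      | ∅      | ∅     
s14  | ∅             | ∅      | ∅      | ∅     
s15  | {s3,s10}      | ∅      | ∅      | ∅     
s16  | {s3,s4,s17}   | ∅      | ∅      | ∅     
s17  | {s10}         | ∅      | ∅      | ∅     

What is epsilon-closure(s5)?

Start with {s5}.
From s5 via epsilon: add s10.
From s10 via epsilon: add s9, s12.
From s9 via epsilon: add s8, s15.
From s12 via epsilon: add s16.
From s8 via epsilon: add s17.
From s15 via epsilon: add s3.
From s16 via epsilon: add s4.
No new states can be added; the closed set is {s3, s4, s5, s8, s9, s10, s12, s15, s16, s17}.

{s3, s4, s5, s8, s9, s10, s12, s15, s16, s17}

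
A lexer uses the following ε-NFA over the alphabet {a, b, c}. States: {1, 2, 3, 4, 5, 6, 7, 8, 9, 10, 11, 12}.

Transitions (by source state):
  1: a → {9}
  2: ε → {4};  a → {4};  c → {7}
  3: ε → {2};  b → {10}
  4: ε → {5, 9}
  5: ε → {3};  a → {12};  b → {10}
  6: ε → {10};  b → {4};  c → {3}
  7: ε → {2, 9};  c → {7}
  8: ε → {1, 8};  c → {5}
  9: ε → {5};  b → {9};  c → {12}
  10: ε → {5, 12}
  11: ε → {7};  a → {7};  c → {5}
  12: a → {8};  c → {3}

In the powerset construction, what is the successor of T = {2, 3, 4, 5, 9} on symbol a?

{2, 3, 4, 5, 9, 12}

2 on a → {4}.
5 on a → {12}.
No a-transition from 3, 4, 9.
Union after reading a: {4, 12}.
Now take the ε-closure:
From 4 via ε: add 5, 9.
From 5 via ε: add 3.
From 3 via ε: add 2.
No new states can be added; the closed set is {2, 3, 4, 5, 9, 12}.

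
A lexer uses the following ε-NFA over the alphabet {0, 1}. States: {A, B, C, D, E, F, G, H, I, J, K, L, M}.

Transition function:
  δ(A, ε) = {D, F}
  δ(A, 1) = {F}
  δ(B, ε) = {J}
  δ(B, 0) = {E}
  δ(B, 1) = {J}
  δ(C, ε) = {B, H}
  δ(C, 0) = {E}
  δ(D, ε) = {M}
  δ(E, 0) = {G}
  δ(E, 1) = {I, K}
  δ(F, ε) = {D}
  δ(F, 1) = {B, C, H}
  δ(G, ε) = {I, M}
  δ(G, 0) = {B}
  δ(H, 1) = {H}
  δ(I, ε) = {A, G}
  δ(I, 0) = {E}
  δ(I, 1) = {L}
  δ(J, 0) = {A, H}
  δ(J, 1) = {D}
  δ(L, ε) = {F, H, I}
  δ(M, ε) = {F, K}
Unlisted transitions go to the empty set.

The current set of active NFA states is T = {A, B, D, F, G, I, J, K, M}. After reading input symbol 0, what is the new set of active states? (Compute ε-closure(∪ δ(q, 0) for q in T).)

B on 0 → {E}.
G on 0 → {B}.
I on 0 → {E}.
J on 0 → {A, H}.
No 0-transition from A, D, F, K, M.
Union after reading 0: {A, B, E, H}.
Now take the ε-closure:
From A via ε: add D, F.
From B via ε: add J.
From D via ε: add M.
From M via ε: add K.
No new states can be added; the closed set is {A, B, D, E, F, H, J, K, M}.

{A, B, D, E, F, H, J, K, M}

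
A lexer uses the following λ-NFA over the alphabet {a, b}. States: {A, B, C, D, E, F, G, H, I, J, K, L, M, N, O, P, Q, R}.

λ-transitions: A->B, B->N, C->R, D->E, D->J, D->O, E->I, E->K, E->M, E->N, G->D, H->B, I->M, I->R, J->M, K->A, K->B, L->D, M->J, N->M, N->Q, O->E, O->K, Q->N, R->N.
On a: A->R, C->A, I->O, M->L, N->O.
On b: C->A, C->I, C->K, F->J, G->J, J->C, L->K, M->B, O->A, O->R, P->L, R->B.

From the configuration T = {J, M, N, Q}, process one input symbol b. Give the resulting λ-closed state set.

{B, C, J, M, N, Q, R}

J on b → {C}.
M on b → {B}.
No b-transition from N, Q.
Union after reading b: {B, C}.
Now take the λ-closure:
From B via λ: add N.
From C via λ: add R.
From N via λ: add M, Q.
From M via λ: add J.
No new states can be added; the closed set is {B, C, J, M, N, Q, R}.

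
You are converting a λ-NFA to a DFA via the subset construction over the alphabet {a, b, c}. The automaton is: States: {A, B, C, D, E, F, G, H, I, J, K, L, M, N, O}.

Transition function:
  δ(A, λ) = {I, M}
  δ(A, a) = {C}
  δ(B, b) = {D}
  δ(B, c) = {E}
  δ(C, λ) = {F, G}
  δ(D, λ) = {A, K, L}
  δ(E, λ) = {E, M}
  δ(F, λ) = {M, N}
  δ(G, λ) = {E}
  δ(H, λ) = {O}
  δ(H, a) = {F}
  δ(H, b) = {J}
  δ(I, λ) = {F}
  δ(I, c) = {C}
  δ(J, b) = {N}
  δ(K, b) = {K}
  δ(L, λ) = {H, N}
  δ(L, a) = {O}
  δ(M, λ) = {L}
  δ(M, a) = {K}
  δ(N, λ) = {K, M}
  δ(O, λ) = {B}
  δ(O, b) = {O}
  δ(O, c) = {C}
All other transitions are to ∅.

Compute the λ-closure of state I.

{B, F, H, I, K, L, M, N, O}

Start with {I}.
From I via λ: add F.
From F via λ: add M, N.
From M via λ: add L.
From N via λ: add K.
From L via λ: add H.
From H via λ: add O.
From O via λ: add B.
No new states can be added; the closed set is {B, F, H, I, K, L, M, N, O}.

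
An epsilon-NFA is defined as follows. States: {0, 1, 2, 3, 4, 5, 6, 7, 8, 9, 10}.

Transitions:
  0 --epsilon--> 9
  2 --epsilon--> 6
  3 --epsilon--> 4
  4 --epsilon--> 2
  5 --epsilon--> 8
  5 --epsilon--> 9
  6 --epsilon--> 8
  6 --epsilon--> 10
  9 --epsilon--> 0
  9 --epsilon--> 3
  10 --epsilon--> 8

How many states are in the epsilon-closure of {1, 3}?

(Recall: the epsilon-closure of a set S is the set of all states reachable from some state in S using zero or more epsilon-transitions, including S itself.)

Start with {1, 3}.
From 3 via epsilon: add 4.
From 4 via epsilon: add 2.
From 2 via epsilon: add 6.
From 6 via epsilon: add 8, 10.
epsilon-closure = {1, 2, 3, 4, 6, 8, 10}, which has 7 states.

7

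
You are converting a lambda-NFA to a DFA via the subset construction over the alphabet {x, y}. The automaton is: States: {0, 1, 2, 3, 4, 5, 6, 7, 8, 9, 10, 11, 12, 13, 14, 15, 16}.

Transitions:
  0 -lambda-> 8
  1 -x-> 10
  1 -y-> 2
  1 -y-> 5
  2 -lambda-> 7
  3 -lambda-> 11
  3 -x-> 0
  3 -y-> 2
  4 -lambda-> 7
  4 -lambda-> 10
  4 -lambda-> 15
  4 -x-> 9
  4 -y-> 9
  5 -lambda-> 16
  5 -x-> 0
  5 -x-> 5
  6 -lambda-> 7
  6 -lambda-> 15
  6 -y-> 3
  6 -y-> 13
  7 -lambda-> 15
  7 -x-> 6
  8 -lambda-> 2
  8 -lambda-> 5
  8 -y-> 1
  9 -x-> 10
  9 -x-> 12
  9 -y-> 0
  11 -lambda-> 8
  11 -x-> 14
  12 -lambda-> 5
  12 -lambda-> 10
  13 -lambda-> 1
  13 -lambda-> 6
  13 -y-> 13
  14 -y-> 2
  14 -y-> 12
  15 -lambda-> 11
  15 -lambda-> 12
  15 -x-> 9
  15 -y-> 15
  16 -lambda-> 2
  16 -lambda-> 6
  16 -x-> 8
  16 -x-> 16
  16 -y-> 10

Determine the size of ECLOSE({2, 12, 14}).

11

Start with {2, 12, 14}.
From 2 via lambda: add 7.
From 12 via lambda: add 5, 10.
From 5 via lambda: add 16.
From 7 via lambda: add 15.
From 15 via lambda: add 11.
From 16 via lambda: add 6.
From 11 via lambda: add 8.
lambda-closure = {2, 5, 6, 7, 8, 10, 11, 12, 14, 15, 16}, which has 11 states.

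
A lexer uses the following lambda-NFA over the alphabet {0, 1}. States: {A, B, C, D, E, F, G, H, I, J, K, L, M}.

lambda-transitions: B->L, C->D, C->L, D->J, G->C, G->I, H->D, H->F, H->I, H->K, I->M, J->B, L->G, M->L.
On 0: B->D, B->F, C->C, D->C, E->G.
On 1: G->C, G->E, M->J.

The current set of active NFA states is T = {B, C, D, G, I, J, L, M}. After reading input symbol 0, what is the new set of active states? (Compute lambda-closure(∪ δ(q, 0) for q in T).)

{B, C, D, F, G, I, J, L, M}

B on 0 → {D, F}.
C on 0 → {C}.
D on 0 → {C}.
No 0-transition from G, I, J, L, M.
Union after reading 0: {C, D, F}.
Now take the lambda-closure:
From C via lambda: add L.
From D via lambda: add J.
From J via lambda: add B.
From L via lambda: add G.
From G via lambda: add I.
From I via lambda: add M.
No new states can be added; the closed set is {B, C, D, F, G, I, J, L, M}.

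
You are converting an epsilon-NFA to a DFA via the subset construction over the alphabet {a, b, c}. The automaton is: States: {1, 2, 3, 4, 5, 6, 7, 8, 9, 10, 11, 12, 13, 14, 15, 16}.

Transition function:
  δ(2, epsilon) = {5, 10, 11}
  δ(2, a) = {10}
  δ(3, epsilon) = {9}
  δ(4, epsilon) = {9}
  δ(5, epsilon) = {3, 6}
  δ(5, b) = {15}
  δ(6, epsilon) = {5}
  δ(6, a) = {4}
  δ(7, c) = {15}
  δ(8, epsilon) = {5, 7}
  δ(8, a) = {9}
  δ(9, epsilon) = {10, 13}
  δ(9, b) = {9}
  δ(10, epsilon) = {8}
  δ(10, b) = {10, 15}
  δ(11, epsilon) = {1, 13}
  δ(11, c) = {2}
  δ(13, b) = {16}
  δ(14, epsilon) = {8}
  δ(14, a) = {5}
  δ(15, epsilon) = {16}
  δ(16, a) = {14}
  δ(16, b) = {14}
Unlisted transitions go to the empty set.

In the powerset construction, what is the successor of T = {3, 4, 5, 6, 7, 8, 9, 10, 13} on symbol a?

{3, 4, 5, 6, 7, 8, 9, 10, 13}

6 on a → {4}.
8 on a → {9}.
No a-transition from 3, 4, 5, 7, 9, 10, 13.
Union after reading a: {4, 9}.
Now take the epsilon-closure:
From 9 via epsilon: add 10, 13.
From 10 via epsilon: add 8.
From 8 via epsilon: add 5, 7.
From 5 via epsilon: add 3, 6.
No new states can be added; the closed set is {3, 4, 5, 6, 7, 8, 9, 10, 13}.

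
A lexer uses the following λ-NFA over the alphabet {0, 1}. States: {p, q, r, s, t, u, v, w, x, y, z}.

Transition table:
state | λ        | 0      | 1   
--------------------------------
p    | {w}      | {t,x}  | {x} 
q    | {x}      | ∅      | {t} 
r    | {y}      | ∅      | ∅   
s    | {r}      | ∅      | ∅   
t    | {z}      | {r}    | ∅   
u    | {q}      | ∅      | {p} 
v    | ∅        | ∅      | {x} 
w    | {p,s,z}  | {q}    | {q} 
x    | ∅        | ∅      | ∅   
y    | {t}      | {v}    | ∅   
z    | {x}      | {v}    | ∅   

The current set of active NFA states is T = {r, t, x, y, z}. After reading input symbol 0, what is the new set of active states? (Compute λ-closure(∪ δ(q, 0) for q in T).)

{r, t, v, x, y, z}

t on 0 → {r}.
y on 0 → {v}.
z on 0 → {v}.
No 0-transition from r, x.
Union after reading 0: {r, v}.
Now take the λ-closure:
From r via λ: add y.
From y via λ: add t.
From t via λ: add z.
From z via λ: add x.
No new states can be added; the closed set is {r, t, v, x, y, z}.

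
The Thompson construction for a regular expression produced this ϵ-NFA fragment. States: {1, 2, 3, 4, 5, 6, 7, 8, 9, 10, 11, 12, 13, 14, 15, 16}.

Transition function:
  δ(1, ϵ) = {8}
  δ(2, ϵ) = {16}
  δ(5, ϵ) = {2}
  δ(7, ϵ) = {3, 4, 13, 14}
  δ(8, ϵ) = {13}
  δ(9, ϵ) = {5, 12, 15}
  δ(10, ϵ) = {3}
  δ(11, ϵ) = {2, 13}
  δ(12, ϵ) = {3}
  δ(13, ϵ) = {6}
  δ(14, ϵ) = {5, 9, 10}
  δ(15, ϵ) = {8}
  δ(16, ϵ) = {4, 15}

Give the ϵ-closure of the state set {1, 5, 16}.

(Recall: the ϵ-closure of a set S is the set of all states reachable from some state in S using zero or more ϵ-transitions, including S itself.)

{1, 2, 4, 5, 6, 8, 13, 15, 16}

Start with {1, 5, 16}.
From 1 via ϵ: add 8.
From 5 via ϵ: add 2.
From 16 via ϵ: add 4, 15.
From 8 via ϵ: add 13.
From 13 via ϵ: add 6.
No new states can be added; the closed set is {1, 2, 4, 5, 6, 8, 13, 15, 16}.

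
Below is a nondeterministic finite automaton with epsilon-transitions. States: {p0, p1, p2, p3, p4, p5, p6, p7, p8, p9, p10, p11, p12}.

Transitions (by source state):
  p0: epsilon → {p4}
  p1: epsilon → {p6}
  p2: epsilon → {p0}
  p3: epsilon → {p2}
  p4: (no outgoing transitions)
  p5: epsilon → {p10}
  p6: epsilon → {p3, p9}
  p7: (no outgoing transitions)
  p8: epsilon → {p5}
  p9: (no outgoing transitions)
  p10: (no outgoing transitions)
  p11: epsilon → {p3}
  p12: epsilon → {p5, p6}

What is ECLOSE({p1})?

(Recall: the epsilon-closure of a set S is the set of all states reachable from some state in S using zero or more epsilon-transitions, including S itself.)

{p0, p1, p2, p3, p4, p6, p9}

Start with {p1}.
From p1 via epsilon: add p6.
From p6 via epsilon: add p3, p9.
From p3 via epsilon: add p2.
From p2 via epsilon: add p0.
From p0 via epsilon: add p4.
No new states can be added; the closed set is {p0, p1, p2, p3, p4, p6, p9}.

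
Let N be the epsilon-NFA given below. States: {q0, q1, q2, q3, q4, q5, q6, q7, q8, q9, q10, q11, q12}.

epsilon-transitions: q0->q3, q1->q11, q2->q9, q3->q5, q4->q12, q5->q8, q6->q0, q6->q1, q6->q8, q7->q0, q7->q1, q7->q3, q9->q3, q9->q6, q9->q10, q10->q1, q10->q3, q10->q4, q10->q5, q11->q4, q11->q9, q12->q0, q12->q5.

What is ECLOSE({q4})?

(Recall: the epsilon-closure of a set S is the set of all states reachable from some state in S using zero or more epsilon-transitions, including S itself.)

{q0, q3, q4, q5, q8, q12}

Start with {q4}.
From q4 via epsilon: add q12.
From q12 via epsilon: add q0, q5.
From q0 via epsilon: add q3.
From q5 via epsilon: add q8.
No new states can be added; the closed set is {q0, q3, q4, q5, q8, q12}.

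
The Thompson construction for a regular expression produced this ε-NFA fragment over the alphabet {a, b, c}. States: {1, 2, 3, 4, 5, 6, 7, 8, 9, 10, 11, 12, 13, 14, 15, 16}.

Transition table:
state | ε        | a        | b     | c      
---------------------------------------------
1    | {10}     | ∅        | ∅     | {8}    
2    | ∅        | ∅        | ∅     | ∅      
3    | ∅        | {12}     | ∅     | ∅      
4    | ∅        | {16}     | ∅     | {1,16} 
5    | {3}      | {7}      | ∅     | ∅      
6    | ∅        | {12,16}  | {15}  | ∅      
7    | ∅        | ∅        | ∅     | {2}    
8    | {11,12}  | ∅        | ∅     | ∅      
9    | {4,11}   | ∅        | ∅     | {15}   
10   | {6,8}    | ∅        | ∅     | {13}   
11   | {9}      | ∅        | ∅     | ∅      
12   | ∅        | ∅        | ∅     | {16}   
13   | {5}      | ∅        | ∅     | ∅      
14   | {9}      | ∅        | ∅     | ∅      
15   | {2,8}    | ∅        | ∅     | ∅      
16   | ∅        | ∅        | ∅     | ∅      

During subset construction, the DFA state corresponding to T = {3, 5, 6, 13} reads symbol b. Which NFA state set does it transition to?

{2, 4, 8, 9, 11, 12, 15}

6 on b → {15}.
No b-transition from 3, 5, 13.
Union after reading b: {15}.
Now take the ε-closure:
From 15 via ε: add 2, 8.
From 8 via ε: add 11, 12.
From 11 via ε: add 9.
From 9 via ε: add 4.
No new states can be added; the closed set is {2, 4, 8, 9, 11, 12, 15}.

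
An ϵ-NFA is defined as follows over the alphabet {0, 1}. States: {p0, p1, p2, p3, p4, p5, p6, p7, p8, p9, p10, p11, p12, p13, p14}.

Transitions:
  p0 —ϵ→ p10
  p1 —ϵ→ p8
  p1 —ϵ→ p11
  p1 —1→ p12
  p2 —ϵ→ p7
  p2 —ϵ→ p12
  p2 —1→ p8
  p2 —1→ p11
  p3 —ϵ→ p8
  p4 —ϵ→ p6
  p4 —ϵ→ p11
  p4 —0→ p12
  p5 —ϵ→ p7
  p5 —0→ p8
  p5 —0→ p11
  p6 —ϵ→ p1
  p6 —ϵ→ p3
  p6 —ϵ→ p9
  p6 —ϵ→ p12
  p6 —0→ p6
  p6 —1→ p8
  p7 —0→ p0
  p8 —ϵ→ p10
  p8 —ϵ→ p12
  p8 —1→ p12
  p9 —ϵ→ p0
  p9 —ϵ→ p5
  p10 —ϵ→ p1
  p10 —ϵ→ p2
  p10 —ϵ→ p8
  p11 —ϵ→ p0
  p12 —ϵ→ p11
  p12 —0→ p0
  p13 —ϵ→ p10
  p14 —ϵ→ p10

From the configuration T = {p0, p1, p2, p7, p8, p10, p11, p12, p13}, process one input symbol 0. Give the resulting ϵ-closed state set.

p7 on 0 → {p0}.
p12 on 0 → {p0}.
No 0-transition from p0, p1, p2, p8, p10, p11, p13.
Union after reading 0: {p0}.
Now take the ϵ-closure:
From p0 via ϵ: add p10.
From p10 via ϵ: add p1, p2, p8.
From p1 via ϵ: add p11.
From p2 via ϵ: add p7, p12.
No new states can be added; the closed set is {p0, p1, p2, p7, p8, p10, p11, p12}.

{p0, p1, p2, p7, p8, p10, p11, p12}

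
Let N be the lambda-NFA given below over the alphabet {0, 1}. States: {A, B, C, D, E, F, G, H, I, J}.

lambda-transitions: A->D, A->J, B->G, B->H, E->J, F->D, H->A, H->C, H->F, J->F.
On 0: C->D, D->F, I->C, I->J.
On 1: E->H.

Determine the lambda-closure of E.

{D, E, F, J}

Start with {E}.
From E via lambda: add J.
From J via lambda: add F.
From F via lambda: add D.
No new states can be added; the closed set is {D, E, F, J}.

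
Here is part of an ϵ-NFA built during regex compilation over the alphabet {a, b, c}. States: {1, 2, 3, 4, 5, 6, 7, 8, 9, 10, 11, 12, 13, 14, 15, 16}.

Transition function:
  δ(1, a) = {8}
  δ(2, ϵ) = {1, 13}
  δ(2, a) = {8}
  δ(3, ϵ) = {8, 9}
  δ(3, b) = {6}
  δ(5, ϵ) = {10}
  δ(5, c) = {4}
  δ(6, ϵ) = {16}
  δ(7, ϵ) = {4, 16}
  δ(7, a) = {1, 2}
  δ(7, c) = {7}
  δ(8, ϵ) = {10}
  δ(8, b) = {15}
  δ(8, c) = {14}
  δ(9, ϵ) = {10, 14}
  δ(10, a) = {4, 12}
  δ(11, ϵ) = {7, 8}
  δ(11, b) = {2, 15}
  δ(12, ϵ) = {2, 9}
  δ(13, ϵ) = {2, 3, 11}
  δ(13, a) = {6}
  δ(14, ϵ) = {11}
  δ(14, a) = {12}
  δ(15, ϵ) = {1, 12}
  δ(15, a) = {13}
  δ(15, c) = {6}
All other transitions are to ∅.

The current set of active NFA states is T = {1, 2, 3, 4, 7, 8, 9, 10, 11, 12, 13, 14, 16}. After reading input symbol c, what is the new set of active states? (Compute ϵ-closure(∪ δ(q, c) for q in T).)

7 on c → {7}.
8 on c → {14}.
No c-transition from 1, 2, 3, 4, 9, 10, 11, 12, 13, 14, 16.
Union after reading c: {7, 14}.
Now take the ϵ-closure:
From 7 via ϵ: add 4, 16.
From 14 via ϵ: add 11.
From 11 via ϵ: add 8.
From 8 via ϵ: add 10.
No new states can be added; the closed set is {4, 7, 8, 10, 11, 14, 16}.

{4, 7, 8, 10, 11, 14, 16}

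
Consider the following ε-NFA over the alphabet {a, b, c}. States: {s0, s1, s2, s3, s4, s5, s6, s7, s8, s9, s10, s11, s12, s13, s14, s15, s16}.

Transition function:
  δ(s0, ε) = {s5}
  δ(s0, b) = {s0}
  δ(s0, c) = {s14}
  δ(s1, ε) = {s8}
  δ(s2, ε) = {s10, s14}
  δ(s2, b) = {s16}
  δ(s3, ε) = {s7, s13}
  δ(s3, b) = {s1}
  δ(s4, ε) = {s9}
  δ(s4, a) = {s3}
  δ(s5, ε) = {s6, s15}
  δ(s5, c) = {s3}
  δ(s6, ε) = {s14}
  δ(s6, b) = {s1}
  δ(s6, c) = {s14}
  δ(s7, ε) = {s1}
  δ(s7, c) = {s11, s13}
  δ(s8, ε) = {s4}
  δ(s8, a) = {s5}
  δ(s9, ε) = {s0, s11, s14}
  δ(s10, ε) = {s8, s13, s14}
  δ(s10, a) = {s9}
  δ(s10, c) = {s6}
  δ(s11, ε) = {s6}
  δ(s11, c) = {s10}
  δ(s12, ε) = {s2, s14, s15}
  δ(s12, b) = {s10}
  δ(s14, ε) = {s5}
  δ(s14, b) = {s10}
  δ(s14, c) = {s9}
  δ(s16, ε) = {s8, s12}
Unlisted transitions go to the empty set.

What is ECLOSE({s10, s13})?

Start with {s10, s13}.
From s10 via ε: add s8, s14.
From s8 via ε: add s4.
From s14 via ε: add s5.
From s4 via ε: add s9.
From s5 via ε: add s6, s15.
From s9 via ε: add s0, s11.
No new states can be added; the closed set is {s0, s4, s5, s6, s8, s9, s10, s11, s13, s14, s15}.

{s0, s4, s5, s6, s8, s9, s10, s11, s13, s14, s15}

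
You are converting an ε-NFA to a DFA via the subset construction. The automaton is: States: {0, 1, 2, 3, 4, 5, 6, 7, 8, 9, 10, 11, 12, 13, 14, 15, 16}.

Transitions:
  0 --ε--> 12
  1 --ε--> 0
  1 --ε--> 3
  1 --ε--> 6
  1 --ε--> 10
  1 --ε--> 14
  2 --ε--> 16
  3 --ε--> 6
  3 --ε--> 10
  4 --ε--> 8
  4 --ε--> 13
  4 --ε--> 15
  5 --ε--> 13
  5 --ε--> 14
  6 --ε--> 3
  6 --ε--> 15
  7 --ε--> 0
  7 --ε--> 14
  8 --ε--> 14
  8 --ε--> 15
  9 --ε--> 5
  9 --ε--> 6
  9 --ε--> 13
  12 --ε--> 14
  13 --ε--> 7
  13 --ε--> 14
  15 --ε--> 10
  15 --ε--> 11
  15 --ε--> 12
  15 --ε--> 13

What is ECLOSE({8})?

{0, 7, 8, 10, 11, 12, 13, 14, 15}

Start with {8}.
From 8 via ε: add 14, 15.
From 15 via ε: add 10, 11, 12, 13.
From 13 via ε: add 7.
From 7 via ε: add 0.
No new states can be added; the closed set is {0, 7, 8, 10, 11, 12, 13, 14, 15}.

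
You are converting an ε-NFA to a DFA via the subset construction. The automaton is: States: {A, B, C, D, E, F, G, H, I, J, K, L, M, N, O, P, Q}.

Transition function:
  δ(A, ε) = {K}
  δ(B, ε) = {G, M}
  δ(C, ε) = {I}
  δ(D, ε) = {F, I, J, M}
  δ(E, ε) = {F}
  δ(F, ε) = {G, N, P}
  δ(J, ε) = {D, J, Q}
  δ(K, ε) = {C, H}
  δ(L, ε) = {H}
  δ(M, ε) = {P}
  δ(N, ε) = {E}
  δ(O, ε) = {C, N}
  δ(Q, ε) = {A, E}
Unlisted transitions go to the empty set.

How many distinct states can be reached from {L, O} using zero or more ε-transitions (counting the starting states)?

10

Start with {L, O}.
From L via ε: add H.
From O via ε: add C, N.
From C via ε: add I.
From N via ε: add E.
From E via ε: add F.
From F via ε: add G, P.
ε-closure = {C, E, F, G, H, I, L, N, O, P}, which has 10 states.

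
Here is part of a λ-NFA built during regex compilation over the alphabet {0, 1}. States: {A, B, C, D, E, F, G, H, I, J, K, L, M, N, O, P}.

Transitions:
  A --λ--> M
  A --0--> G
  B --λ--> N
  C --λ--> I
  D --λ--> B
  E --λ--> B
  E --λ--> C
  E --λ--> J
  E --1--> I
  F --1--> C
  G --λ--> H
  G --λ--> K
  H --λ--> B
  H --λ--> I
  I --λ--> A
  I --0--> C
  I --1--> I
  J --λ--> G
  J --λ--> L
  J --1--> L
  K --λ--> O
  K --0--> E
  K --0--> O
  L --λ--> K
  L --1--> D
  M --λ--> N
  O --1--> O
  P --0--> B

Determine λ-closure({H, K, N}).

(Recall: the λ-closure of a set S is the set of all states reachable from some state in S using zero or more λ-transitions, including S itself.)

{A, B, H, I, K, M, N, O}

Start with {H, K, N}.
From H via λ: add B, I.
From K via λ: add O.
From I via λ: add A.
From A via λ: add M.
No new states can be added; the closed set is {A, B, H, I, K, M, N, O}.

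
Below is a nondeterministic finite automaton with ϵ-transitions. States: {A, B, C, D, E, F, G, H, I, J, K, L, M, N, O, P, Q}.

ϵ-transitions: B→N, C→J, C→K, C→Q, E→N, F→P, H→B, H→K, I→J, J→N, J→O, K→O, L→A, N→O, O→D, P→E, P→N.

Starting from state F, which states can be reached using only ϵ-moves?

{D, E, F, N, O, P}

Start with {F}.
From F via ϵ: add P.
From P via ϵ: add E, N.
From N via ϵ: add O.
From O via ϵ: add D.
No new states can be added; the closed set is {D, E, F, N, O, P}.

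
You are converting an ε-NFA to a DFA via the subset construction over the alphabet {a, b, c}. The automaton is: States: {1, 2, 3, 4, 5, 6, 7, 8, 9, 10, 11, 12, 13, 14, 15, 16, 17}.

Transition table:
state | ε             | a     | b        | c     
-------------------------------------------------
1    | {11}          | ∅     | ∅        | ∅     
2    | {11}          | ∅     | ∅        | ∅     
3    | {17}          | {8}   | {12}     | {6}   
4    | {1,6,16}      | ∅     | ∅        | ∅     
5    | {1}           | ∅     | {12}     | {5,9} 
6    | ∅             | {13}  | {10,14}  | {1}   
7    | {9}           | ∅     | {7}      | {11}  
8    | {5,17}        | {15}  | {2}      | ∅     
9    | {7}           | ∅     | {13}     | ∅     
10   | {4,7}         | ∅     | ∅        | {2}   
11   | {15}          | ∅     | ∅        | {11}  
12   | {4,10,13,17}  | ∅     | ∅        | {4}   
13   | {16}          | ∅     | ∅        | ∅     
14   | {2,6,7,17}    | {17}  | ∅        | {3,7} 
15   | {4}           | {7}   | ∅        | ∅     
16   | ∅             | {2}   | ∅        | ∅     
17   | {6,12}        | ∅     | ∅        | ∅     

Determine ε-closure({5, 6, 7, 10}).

{1, 4, 5, 6, 7, 9, 10, 11, 15, 16}

Start with {5, 6, 7, 10}.
From 5 via ε: add 1.
From 7 via ε: add 9.
From 10 via ε: add 4.
From 1 via ε: add 11.
From 4 via ε: add 16.
From 11 via ε: add 15.
No new states can be added; the closed set is {1, 4, 5, 6, 7, 9, 10, 11, 15, 16}.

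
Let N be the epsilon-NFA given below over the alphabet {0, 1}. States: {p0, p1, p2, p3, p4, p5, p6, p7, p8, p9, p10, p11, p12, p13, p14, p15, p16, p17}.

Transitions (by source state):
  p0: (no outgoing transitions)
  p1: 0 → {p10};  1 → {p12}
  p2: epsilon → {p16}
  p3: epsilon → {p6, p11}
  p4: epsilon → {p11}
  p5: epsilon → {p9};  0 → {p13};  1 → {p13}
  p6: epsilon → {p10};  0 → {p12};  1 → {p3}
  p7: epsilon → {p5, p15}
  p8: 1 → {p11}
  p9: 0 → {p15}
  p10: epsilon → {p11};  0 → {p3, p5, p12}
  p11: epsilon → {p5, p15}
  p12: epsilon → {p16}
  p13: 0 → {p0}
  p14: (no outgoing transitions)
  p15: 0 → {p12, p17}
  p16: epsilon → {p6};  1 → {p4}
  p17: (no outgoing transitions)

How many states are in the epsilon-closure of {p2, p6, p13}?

9

Start with {p2, p6, p13}.
From p2 via epsilon: add p16.
From p6 via epsilon: add p10.
From p10 via epsilon: add p11.
From p11 via epsilon: add p5, p15.
From p5 via epsilon: add p9.
epsilon-closure = {p2, p5, p6, p9, p10, p11, p13, p15, p16}, which has 9 states.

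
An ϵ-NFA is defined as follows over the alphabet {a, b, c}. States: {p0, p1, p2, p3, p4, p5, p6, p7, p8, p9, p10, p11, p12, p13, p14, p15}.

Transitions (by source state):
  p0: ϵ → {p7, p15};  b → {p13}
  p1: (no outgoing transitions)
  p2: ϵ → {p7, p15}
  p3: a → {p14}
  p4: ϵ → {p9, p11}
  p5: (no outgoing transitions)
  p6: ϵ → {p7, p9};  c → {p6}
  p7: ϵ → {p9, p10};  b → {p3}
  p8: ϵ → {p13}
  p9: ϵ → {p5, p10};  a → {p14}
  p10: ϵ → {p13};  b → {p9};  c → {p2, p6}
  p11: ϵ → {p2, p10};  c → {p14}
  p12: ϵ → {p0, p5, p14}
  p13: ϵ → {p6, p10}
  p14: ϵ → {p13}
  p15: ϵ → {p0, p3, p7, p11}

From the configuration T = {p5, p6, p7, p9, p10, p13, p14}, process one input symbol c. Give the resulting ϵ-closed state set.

p6 on c → {p6}.
p10 on c → {p2, p6}.
No c-transition from p5, p7, p9, p13, p14.
Union after reading c: {p2, p6}.
Now take the ϵ-closure:
From p2 via ϵ: add p7, p15.
From p6 via ϵ: add p9.
From p7 via ϵ: add p10.
From p9 via ϵ: add p5.
From p15 via ϵ: add p0, p3, p11.
From p10 via ϵ: add p13.
No new states can be added; the closed set is {p0, p2, p3, p5, p6, p7, p9, p10, p11, p13, p15}.

{p0, p2, p3, p5, p6, p7, p9, p10, p11, p13, p15}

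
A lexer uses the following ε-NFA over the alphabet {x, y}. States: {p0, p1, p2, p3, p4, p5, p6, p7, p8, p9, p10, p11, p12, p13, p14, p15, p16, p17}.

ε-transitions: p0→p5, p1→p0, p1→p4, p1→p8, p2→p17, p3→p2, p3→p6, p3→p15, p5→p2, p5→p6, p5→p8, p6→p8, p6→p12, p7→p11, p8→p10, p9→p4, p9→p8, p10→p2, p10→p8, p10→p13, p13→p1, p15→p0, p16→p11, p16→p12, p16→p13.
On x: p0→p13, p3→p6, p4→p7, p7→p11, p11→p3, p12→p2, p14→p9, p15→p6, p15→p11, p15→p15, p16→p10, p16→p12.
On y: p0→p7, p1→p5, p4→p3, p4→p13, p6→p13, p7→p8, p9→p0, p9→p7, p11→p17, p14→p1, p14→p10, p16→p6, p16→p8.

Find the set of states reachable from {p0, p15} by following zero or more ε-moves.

{p0, p1, p2, p4, p5, p6, p8, p10, p12, p13, p15, p17}

Start with {p0, p15}.
From p0 via ε: add p5.
From p5 via ε: add p2, p6, p8.
From p2 via ε: add p17.
From p6 via ε: add p12.
From p8 via ε: add p10.
From p10 via ε: add p13.
From p13 via ε: add p1.
From p1 via ε: add p4.
No new states can be added; the closed set is {p0, p1, p2, p4, p5, p6, p8, p10, p12, p13, p15, p17}.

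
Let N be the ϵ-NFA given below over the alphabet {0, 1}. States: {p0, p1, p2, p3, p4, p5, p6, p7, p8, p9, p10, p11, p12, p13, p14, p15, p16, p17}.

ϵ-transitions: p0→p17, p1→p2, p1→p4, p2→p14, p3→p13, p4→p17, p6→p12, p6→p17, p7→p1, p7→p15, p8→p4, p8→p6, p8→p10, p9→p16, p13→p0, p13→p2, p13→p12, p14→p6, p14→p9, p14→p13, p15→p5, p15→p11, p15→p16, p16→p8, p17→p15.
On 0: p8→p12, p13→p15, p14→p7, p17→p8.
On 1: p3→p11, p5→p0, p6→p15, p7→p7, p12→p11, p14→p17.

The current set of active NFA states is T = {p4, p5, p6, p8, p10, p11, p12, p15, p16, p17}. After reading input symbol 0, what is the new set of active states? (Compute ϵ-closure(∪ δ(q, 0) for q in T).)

{p4, p5, p6, p8, p10, p11, p12, p15, p16, p17}

p8 on 0 → {p12}.
p17 on 0 → {p8}.
No 0-transition from p4, p5, p6, p10, p11, p12, p15, p16.
Union after reading 0: {p8, p12}.
Now take the ϵ-closure:
From p8 via ϵ: add p4, p6, p10.
From p4 via ϵ: add p17.
From p17 via ϵ: add p15.
From p15 via ϵ: add p5, p11, p16.
No new states can be added; the closed set is {p4, p5, p6, p8, p10, p11, p12, p15, p16, p17}.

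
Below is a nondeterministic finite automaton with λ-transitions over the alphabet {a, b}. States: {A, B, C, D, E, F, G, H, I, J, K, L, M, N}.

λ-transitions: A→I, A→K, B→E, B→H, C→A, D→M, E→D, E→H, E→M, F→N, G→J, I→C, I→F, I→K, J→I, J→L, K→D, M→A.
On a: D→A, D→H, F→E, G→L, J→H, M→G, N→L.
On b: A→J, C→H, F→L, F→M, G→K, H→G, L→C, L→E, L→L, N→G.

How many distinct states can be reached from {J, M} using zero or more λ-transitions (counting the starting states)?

Start with {J, M}.
From J via λ: add I, L.
From M via λ: add A.
From A via λ: add K.
From I via λ: add C, F.
From F via λ: add N.
From K via λ: add D.
λ-closure = {A, C, D, F, I, J, K, L, M, N}, which has 10 states.

10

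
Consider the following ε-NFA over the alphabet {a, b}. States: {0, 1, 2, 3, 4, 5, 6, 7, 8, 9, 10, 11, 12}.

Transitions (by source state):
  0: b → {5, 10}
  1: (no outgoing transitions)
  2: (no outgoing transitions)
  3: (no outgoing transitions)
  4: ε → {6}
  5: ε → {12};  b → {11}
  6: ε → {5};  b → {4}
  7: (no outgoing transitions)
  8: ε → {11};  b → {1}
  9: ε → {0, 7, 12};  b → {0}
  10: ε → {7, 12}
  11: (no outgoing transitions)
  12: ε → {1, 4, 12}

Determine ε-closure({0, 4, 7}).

Start with {0, 4, 7}.
From 4 via ε: add 6.
From 6 via ε: add 5.
From 5 via ε: add 12.
From 12 via ε: add 1.
No new states can be added; the closed set is {0, 1, 4, 5, 6, 7, 12}.

{0, 1, 4, 5, 6, 7, 12}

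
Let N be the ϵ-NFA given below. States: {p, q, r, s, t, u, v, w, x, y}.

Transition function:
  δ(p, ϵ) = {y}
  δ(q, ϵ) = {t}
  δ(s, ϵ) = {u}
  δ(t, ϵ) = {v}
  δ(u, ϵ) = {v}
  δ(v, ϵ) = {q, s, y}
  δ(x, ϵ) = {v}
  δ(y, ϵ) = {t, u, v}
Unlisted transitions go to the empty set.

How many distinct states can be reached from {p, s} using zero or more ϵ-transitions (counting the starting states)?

Start with {p, s}.
From p via ϵ: add y.
From s via ϵ: add u.
From u via ϵ: add v.
From y via ϵ: add t.
From v via ϵ: add q.
ϵ-closure = {p, q, s, t, u, v, y}, which has 7 states.

7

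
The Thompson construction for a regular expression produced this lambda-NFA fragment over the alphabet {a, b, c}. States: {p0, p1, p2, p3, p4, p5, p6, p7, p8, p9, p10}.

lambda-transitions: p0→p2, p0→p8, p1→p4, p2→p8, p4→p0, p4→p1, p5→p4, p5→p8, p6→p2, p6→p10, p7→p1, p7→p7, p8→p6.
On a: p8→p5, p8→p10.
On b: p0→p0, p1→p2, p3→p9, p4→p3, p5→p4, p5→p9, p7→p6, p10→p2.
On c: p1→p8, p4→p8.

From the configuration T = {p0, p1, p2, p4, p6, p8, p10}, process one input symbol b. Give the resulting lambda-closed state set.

{p0, p2, p3, p6, p8, p10}

p0 on b → {p0}.
p1 on b → {p2}.
p4 on b → {p3}.
p10 on b → {p2}.
No b-transition from p2, p6, p8.
Union after reading b: {p0, p2, p3}.
Now take the lambda-closure:
From p0 via lambda: add p8.
From p8 via lambda: add p6.
From p6 via lambda: add p10.
No new states can be added; the closed set is {p0, p2, p3, p6, p8, p10}.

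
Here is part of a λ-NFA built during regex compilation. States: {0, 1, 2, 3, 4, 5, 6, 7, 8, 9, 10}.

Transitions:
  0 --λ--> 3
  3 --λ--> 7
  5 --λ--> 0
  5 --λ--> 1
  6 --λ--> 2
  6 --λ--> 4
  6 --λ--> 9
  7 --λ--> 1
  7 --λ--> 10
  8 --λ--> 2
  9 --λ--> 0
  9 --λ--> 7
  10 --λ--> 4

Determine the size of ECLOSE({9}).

Start with {9}.
From 9 via λ: add 0, 7.
From 0 via λ: add 3.
From 7 via λ: add 1, 10.
From 10 via λ: add 4.
λ-closure = {0, 1, 3, 4, 7, 9, 10}, which has 7 states.

7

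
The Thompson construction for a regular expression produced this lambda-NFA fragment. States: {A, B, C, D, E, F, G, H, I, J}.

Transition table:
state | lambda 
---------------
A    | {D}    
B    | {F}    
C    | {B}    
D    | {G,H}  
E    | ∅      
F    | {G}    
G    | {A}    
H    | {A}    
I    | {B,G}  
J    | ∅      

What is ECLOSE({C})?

{A, B, C, D, F, G, H}

Start with {C}.
From C via lambda: add B.
From B via lambda: add F.
From F via lambda: add G.
From G via lambda: add A.
From A via lambda: add D.
From D via lambda: add H.
No new states can be added; the closed set is {A, B, C, D, F, G, H}.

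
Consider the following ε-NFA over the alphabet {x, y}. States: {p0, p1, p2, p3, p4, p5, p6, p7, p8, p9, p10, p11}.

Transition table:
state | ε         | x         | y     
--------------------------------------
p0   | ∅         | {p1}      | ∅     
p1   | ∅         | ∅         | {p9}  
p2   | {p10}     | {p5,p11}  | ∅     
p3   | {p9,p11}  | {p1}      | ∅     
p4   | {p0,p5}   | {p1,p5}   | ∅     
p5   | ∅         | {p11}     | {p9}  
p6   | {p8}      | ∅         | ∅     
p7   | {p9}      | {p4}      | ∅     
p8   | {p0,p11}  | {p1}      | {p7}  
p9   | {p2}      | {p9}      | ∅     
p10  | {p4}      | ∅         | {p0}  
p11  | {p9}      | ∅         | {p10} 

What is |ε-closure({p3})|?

Start with {p3}.
From p3 via ε: add p9, p11.
From p9 via ε: add p2.
From p2 via ε: add p10.
From p10 via ε: add p4.
From p4 via ε: add p0, p5.
ε-closure = {p0, p2, p3, p4, p5, p9, p10, p11}, which has 8 states.

8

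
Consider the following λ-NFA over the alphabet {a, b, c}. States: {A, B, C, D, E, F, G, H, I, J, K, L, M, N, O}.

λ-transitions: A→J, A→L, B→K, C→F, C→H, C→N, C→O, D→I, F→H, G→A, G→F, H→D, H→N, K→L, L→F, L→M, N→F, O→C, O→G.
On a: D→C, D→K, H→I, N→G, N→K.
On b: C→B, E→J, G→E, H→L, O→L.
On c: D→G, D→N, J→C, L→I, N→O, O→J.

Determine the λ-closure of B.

{B, D, F, H, I, K, L, M, N}

Start with {B}.
From B via λ: add K.
From K via λ: add L.
From L via λ: add F, M.
From F via λ: add H.
From H via λ: add D, N.
From D via λ: add I.
No new states can be added; the closed set is {B, D, F, H, I, K, L, M, N}.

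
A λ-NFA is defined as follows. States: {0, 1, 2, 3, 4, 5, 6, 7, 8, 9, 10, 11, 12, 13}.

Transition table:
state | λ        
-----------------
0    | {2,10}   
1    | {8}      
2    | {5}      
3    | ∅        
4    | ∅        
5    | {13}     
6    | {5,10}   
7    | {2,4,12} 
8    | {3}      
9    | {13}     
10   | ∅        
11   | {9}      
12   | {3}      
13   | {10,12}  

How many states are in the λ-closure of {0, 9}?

Start with {0, 9}.
From 0 via λ: add 2, 10.
From 9 via λ: add 13.
From 2 via λ: add 5.
From 13 via λ: add 12.
From 12 via λ: add 3.
λ-closure = {0, 2, 3, 5, 9, 10, 12, 13}, which has 8 states.

8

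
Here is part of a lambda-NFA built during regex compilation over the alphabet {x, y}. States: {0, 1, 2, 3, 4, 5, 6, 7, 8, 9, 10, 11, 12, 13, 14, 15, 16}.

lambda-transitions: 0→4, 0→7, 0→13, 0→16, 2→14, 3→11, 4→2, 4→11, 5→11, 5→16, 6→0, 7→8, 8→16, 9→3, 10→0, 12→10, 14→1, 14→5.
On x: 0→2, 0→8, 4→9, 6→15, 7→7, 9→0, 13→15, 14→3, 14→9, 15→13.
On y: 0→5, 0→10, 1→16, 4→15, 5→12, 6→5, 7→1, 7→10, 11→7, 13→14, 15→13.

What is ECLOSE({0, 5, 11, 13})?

Start with {0, 5, 11, 13}.
From 0 via lambda: add 4, 7, 16.
From 4 via lambda: add 2.
From 7 via lambda: add 8.
From 2 via lambda: add 14.
From 14 via lambda: add 1.
No new states can be added; the closed set is {0, 1, 2, 4, 5, 7, 8, 11, 13, 14, 16}.

{0, 1, 2, 4, 5, 7, 8, 11, 13, 14, 16}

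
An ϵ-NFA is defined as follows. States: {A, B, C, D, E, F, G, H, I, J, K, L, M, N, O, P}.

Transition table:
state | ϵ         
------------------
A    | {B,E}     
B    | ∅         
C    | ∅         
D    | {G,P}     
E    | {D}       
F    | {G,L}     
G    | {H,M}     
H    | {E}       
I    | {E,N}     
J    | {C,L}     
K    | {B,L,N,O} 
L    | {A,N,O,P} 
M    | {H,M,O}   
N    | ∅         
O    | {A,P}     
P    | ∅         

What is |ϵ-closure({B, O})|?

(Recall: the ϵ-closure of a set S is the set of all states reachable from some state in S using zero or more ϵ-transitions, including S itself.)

9

Start with {B, O}.
From O via ϵ: add A, P.
From A via ϵ: add E.
From E via ϵ: add D.
From D via ϵ: add G.
From G via ϵ: add H, M.
ϵ-closure = {A, B, D, E, G, H, M, O, P}, which has 9 states.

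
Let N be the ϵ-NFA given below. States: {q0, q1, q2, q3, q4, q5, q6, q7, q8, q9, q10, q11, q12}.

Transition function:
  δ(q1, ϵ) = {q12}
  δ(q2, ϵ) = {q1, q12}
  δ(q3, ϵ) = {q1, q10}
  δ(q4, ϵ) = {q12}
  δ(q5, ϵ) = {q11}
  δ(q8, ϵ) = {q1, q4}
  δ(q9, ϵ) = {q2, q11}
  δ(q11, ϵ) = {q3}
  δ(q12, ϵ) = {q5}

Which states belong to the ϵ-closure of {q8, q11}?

Start with {q8, q11}.
From q8 via ϵ: add q1, q4.
From q11 via ϵ: add q3.
From q1 via ϵ: add q12.
From q3 via ϵ: add q10.
From q12 via ϵ: add q5.
No new states can be added; the closed set is {q1, q3, q4, q5, q8, q10, q11, q12}.

{q1, q3, q4, q5, q8, q10, q11, q12}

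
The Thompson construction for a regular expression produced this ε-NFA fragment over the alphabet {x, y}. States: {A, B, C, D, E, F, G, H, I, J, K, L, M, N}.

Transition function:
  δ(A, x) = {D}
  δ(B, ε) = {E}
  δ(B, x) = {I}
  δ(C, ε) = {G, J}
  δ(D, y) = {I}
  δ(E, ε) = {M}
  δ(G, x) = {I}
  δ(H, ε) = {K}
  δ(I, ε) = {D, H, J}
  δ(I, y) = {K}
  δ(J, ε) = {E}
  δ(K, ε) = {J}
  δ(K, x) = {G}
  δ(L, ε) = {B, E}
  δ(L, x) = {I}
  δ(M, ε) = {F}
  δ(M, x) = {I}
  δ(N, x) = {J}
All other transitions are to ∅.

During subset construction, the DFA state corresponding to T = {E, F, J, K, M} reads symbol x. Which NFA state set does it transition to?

K on x → {G}.
M on x → {I}.
No x-transition from E, F, J.
Union after reading x: {G, I}.
Now take the ε-closure:
From I via ε: add D, H, J.
From H via ε: add K.
From J via ε: add E.
From E via ε: add M.
From M via ε: add F.
No new states can be added; the closed set is {D, E, F, G, H, I, J, K, M}.

{D, E, F, G, H, I, J, K, M}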